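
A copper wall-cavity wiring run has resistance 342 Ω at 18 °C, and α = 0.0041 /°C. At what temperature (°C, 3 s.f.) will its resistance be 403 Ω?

61.5 °C

R = R₀(1 + α(T − T₀)) ⇒ T = T₀ + (R/R₀ − 1)/α
T = 18 + (403/342 − 1)/0.0041 = 18 + (0.1784)/0.0041 = 61.5 °C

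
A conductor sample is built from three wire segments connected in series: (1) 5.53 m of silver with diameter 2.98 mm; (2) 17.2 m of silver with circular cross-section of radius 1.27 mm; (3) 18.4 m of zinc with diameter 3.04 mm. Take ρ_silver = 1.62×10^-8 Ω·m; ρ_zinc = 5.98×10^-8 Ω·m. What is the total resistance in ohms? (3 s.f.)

Seg 1: A = π(d/2)² = π(1.4900e-03 m)² = 6.975e-06 m²
R_1 = (1.62×10^-8)(5.53)/(6.975e-06) = 0.01284 Ω
Seg 2: A = πr² = π(1.2700e-03 m)² = 5.067e-06 m²
R_2 = (1.62×10^-8)(17.2)/(5.067e-06) = 0.05499 Ω
Seg 3: A = π(d/2)² = π(1.5200e-03 m)² = 7.258e-06 m²
R_3 = (5.98×10^-8)(18.4)/(7.258e-06) = 0.1516 Ω
R_total = R_1 + R_2 + R_3 = 0.219 Ω

0.219 Ω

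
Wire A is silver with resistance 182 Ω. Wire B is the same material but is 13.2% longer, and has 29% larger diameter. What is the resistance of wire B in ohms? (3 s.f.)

124 Ω

R ∝ L/d², so R_B/R_A = (1 + 13.2/100) × (1 + 29/100)⁻²
= 1.132 × 0.6009 = 0.6803
R_B = 0.6803 × 182 = 124 Ω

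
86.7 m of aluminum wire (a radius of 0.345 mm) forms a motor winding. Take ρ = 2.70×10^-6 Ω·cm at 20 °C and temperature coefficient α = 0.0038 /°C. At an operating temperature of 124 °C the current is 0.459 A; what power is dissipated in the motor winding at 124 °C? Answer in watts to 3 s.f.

ρ = 2.70×10^-6 Ω·cm = 2.70×10^-8 Ω·m
A = πr² = π(3.4500e-04 m)² = 3.739e-07 m²
R₍20₎ = ρL/A = (2.70×10^-8)(86.7)/(3.739e-07) = 6.26 Ω
R₍124₎ = R₍20₎(1 + αΔT) = 6.26 × (1 + 0.0038×104) = 8.734 Ω
P = I²R = (0.459)² × 8.734 = 1.84 W

1.84 W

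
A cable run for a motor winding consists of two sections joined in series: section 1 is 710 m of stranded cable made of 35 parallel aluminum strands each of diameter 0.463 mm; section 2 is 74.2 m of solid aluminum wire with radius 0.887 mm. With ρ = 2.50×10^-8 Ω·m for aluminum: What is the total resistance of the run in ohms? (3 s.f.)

Section 1: A_strand = π(2.3150e-04)² = 1.684e-07 m²; R₁ = ρL/(N·A_s) = (2.50×10^-8)(710)/(35×1.684e-07) = 3.012 Ω
Section 2: A = πr² = π(8.8700e-04 m)² = 2.472e-06 m²
R₂ = (2.50×10^-8)(74.2)/(2.472e-06) = 0.7505 Ω
R = R₁ + R₂ = 3.76 Ω

3.76 Ω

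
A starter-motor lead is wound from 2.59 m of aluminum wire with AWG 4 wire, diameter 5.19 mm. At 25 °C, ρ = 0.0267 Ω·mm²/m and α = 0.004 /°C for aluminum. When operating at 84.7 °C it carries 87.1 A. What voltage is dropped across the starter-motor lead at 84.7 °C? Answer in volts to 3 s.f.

ρ = 0.0267 Ω·mm²/m = 2.67×10^-8 Ω·m
A = π(5.19/2 mm)² = π(2.5950e-03 m)² = 2.116e-05 m²
R₍25₎ = ρL/A = (2.67×10^-8)(2.59)/(2.116e-05) = 0.003269 Ω
R₍84.7₎ = R₍25₎(1 + αΔT) = 0.003269 × (1 + 0.004×59.7) = 0.004049 Ω
V = IR = 87.1 × 0.004049 = 0.353 V

0.353 V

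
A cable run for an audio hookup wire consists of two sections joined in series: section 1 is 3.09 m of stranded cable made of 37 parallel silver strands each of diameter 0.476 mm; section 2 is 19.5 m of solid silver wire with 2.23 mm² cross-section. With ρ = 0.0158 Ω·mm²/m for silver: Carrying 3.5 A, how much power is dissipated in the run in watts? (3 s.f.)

1.78 W

ρ = 0.0158 Ω·mm²/m = 1.58×10^-8 Ω·m
Section 1: A_strand = π(2.3800e-04)² = 1.780e-07 m²; R₁ = ρL/(N·A_s) = (1.58×10^-8)(3.09)/(37×1.780e-07) = 0.007415 Ω
Section 2: A = 2.23 mm² = 2.230e-06 m²
R₂ = (1.58×10^-8)(19.5)/(2.230e-06) = 0.1382 Ω
R = R₁ + R₂ = 0.1456 Ω
P = I²R = (3.5)² × 0.1456 = 1.78 W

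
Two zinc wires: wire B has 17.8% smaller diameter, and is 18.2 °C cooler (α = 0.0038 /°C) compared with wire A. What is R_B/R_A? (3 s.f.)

1.38

R ∝ ρL/d² with ρ ∝ (1+αΔT), so R_B/R_A = (1 − 17.8/100)⁻² × (1 − 0.0038×18.2)
= 1.48 × 0.9308 = 1.38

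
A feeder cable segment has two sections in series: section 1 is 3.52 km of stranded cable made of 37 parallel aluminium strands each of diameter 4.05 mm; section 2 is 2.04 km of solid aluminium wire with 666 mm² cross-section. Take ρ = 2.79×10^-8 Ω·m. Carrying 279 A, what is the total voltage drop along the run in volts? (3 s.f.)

Section 1: A_strand = π(2.0250e-03)² = 1.288e-05 m²; R₁ = ρL/(N·A_s) = (2.79×10^-8)(3520)/(37×1.288e-05) = 0.206 Ω
Section 2: A = 666 mm² = 6.660e-04 m²
R₂ = (2.79×10^-8)(2040)/(6.660e-04) = 0.08546 Ω
R = R₁ + R₂ = 0.2915 Ω
V = IR = 279 × 0.2915 = 81.3 V

81.3 V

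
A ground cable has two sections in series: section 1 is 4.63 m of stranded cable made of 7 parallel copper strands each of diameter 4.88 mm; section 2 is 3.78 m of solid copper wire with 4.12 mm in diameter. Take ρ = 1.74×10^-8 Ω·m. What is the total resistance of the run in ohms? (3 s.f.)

Section 1: A_strand = π(2.4400e-03)² = 1.870e-05 m²; R₁ = ρL/(N·A_s) = (1.74×10^-8)(4.63)/(7×1.870e-05) = 6.153×10^-4 Ω
Section 2: A = π(d/2)² = π(2.0600e-03 m)² = 1.333e-05 m²
R₂ = (1.74×10^-8)(3.78)/(1.333e-05) = 0.004934 Ω
R = R₁ + R₂ = 0.00555 Ω

0.00555 Ω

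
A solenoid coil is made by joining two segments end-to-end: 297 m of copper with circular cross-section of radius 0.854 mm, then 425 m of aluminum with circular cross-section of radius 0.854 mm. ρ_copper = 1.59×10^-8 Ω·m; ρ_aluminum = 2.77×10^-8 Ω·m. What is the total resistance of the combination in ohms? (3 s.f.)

7.20 Ω

Segment 1: A = πr² = π(8.5400e-04 m)² = 2.291e-06 m²
R₁ = ρL/A = (1.59×10^-8)(297)/(2.291e-06) = 2.061 Ω
R₂ = (2.77×10^-8)(425)/(2.291e-06) = 5.138 Ω
R = R₁ + R₂ = 7.20 Ω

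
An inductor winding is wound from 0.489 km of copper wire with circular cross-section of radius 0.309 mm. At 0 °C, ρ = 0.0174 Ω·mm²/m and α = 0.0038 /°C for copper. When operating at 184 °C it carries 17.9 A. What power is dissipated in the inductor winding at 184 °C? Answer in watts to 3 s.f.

ρ = 0.0174 Ω·mm²/m = 1.74×10^-8 Ω·m
A = πr² = π(3.0900e-04 m)² = 3.000e-07 m²
R₍0₎ = ρL/A = (1.74×10^-8)(489)/(3.000e-07) = 28.37 Ω
R₍184₎ = R₍0₎(1 + αΔT) = 28.37 × (1 + 0.0038×184) = 48.2 Ω
P = I²R = (17.9)² × 48.2 = 15400 W

15400 W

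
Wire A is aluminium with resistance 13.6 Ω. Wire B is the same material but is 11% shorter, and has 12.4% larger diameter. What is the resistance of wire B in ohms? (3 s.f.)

R ∝ L/d², so R_B/R_A = (1 − 11/100) × (1 + 12.4/100)⁻²
= 0.89 × 0.7915 = 0.7045
R_B = 0.7045 × 13.6 = 9.58 Ω

9.58 Ω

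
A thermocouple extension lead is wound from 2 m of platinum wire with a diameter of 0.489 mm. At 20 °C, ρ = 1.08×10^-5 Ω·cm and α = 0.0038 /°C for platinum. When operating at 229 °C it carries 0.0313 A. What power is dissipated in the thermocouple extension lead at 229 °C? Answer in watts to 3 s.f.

0.00202 W

ρ = 1.08×10^-5 Ω·cm = 1.08×10^-7 Ω·m
A = π(d/2)² = π(2.4450e-04 m)² = 1.878e-07 m²
R₍20₎ = ρL/A = (1.08×10^-7)(2)/(1.878e-07) = 1.15 Ω
R₍229₎ = R₍20₎(1 + αΔT) = 1.15 × (1 + 0.0038×209) = 2.064 Ω
P = I²R = (0.0313)² × 2.064 = 0.00202 W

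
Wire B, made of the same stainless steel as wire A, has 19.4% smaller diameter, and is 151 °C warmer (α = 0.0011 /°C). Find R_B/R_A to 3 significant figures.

1.80

R ∝ ρL/d² with ρ ∝ (1+αΔT), so R_B/R_A = (1 − 19.4/100)⁻² × (1 + 0.0011×151)
= 1.539 × 1.166 = 1.80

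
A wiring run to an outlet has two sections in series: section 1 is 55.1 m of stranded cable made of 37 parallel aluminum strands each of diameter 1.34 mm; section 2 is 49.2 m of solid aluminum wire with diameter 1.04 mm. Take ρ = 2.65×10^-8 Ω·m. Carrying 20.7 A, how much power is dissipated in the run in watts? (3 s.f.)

Section 1: A_strand = π(6.7000e-04)² = 1.410e-06 m²; R₁ = ρL/(N·A_s) = (2.65×10^-8)(55.1)/(37×1.410e-06) = 0.02798 Ω
Section 2: A = π(d/2)² = π(5.2000e-04 m)² = 8.495e-07 m²
R₂ = (2.65×10^-8)(49.2)/(8.495e-07) = 1.535 Ω
R = R₁ + R₂ = 1.563 Ω
P = I²R = (20.7)² × 1.563 = 670 W

670 W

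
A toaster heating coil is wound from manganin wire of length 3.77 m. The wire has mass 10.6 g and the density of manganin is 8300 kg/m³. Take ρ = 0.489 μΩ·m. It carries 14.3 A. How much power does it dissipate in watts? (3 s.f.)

1110 W

ρ = 0.489 μΩ·m = 4.89×10^-7 Ω·m
A = m/(density·L) = 0.0106/(8300×3.77) = 3.3876e-07 m²
R = ρL/A = (4.89×10^-7)(3.77)/(3.3876e-07) = 5.442 Ω
P = I²R = (14.3)² × 5.442 = 1110 W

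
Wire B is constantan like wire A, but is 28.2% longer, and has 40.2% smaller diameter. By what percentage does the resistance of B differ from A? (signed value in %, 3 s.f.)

R ∝ L/d², so R_B/R_A = (1 + 28.2/100) × (1 − 40.2/100)⁻²
= 1.282 × 2.796 = 3.585
(R_B − R_A)/R_A = 3.585 − 1 = 258%

258%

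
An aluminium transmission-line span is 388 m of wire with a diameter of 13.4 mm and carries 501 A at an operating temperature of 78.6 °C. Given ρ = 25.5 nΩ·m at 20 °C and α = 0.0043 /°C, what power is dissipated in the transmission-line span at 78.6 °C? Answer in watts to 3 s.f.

ρ = 25.5 nΩ·m = 2.55×10^-8 Ω·m
A = π(d/2)² = π(6.7000e-03 m)² = 1.410e-04 m²
R₍20₎ = ρL/A = (2.55×10^-8)(388)/(1.410e-04) = 0.07016 Ω
R₍78.6₎ = R₍20₎(1 + αΔT) = 0.07016 × (1 + 0.0043×58.6) = 0.08784 Ω
P = I²R = (501)² × 0.08784 = 22000 W

22000 W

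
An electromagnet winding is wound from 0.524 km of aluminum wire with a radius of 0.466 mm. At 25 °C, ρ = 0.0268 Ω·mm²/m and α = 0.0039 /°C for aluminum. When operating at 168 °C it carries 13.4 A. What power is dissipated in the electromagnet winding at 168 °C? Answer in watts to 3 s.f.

5760 W

ρ = 0.0268 Ω·mm²/m = 2.68×10^-8 Ω·m
A = πr² = π(4.6600e-04 m)² = 6.822e-07 m²
R₍25₎ = ρL/A = (2.68×10^-8)(524)/(6.822e-07) = 20.58 Ω
R₍168₎ = R₍25₎(1 + αΔT) = 20.58 × (1 + 0.0039×143) = 32.06 Ω
P = I²R = (13.4)² × 32.06 = 5760 W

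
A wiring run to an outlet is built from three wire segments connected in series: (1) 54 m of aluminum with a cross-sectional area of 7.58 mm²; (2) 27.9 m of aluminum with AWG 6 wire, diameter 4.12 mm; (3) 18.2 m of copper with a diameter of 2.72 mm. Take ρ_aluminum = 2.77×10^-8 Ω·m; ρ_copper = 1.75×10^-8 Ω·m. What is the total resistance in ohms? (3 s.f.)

Seg 1: A = 7.58 mm² = 7.580e-06 m²
R_1 = (2.77×10^-8)(54)/(7.580e-06) = 0.1973 Ω
Seg 2: A = π(4.12/2 mm)² = π(2.0600e-03 m)² = 1.333e-05 m²
R_2 = (2.77×10^-8)(27.9)/(1.333e-05) = 0.05797 Ω
Seg 3: A = π(d/2)² = π(1.3600e-03 m)² = 5.811e-06 m²
R_3 = (1.75×10^-8)(18.2)/(5.811e-06) = 0.05481 Ω
R_total = R_1 + R_2 + R_3 = 0.310 Ω

0.310 Ω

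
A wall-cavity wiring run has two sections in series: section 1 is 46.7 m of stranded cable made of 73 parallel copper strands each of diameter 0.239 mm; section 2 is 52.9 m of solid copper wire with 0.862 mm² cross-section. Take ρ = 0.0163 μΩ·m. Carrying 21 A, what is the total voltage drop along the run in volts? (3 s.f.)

25.9 V

ρ = 0.0163 μΩ·m = 1.63×10^-8 Ω·m
Section 1: A_strand = π(1.1950e-04)² = 4.486e-08 m²; R₁ = ρL/(N·A_s) = (1.63×10^-8)(46.7)/(73×4.486e-08) = 0.2324 Ω
Section 2: A = 0.862 mm² = 8.620e-07 m²
R₂ = (1.63×10^-8)(52.9)/(8.620e-07) = 1 Ω
R = R₁ + R₂ = 1.233 Ω
V = IR = 21 × 1.233 = 25.9 V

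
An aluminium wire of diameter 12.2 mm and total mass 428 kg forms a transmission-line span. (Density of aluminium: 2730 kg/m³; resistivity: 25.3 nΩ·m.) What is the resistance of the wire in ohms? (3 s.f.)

0.290 Ω

ρ = 25.3 nΩ·m = 2.53×10^-8 Ω·m
A = π(d/2)² = π(6.1000e-03 m)² = 1.1690e-04 m²
L = m/(density·A) = 428/(2730×1.1690e-04) = 1341 m
R = ρL/A = (2.53×10^-8)(1341)/(1.1690e-04) = 0.290 Ω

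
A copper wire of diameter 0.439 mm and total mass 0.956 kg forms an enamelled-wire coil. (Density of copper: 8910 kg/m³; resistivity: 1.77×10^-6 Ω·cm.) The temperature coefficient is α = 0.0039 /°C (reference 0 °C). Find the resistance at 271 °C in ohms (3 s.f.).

171 Ω

ρ = 1.77×10^-6 Ω·cm = 1.77×10^-8 Ω·m
A = π(d/2)² = π(2.1950e-04 m)² = 1.5136e-07 m²
L = m/(density·A) = 0.956/(8910×1.5136e-07) = 708.9 m
R = ρL/A = (1.77×10^-8)(708.9)/(1.5136e-07) = 82.89 Ω
R(271 °C) = 82.89 × (1 + 0.0039×271) = 171 Ω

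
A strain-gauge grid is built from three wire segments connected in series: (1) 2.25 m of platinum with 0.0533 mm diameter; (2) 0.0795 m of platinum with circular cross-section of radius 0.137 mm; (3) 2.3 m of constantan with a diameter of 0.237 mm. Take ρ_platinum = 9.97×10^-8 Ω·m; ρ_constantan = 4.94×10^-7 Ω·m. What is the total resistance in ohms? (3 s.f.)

Seg 1: A = π(d/2)² = π(2.6650e-05 m)² = 2.231e-09 m²
R_1 = (9.97×10^-8)(2.25)/(2.231e-09) = 100.5 Ω
Seg 2: A = πr² = π(1.3700e-04 m)² = 5.896e-08 m²
R_2 = (9.97×10^-8)(0.0795)/(5.896e-08) = 0.1344 Ω
Seg 3: A = π(d/2)² = π(1.1850e-04 m)² = 4.412e-08 m²
R_3 = (4.94×10^-7)(2.3)/(4.412e-08) = 25.76 Ω
R_total = R_1 + R_2 + R_3 = 126 Ω

126 Ω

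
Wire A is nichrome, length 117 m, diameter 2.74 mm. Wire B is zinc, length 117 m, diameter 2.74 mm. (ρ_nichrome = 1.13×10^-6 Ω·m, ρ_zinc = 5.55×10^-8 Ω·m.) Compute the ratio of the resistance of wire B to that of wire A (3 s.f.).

R ∝ ρL/d², so R_B/R_A = (ρ_B/ρ_A)
= (5.55×10^-8/1.13×10^-6) = 0.0491

0.0491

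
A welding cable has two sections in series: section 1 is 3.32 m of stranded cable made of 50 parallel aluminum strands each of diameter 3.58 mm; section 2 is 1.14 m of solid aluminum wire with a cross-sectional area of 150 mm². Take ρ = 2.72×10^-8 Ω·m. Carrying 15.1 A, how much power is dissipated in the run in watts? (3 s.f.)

0.0880 W

Section 1: A_strand = π(1.7900e-03)² = 1.007e-05 m²; R₁ = ρL/(N·A_s) = (2.72×10^-8)(3.32)/(50×1.007e-05) = 1.794×10^-4 Ω
Section 2: A = 150 mm² = 1.500e-04 m²
R₂ = (2.72×10^-8)(1.14)/(1.500e-04) = 2.067×10^-4 Ω
R = R₁ + R₂ = 3.861×10^-4 Ω
P = I²R = (15.1)² × 3.861×10^-4 = 0.0880 W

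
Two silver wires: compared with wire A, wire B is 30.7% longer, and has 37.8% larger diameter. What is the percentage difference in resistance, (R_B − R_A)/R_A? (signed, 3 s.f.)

-31.2%

R ∝ L/d², so R_B/R_A = (1 + 30.7/100) × (1 + 37.8/100)⁻²
= 1.307 × 0.5266 = 0.6883
(R_B − R_A)/R_A = 0.6883 − 1 = -31.2%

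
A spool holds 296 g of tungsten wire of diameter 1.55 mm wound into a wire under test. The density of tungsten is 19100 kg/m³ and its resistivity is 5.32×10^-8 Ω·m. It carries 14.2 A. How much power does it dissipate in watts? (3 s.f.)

46.7 W

A = π(d/2)² = π(7.7500e-04 m)² = 1.8869e-06 m²
L = m/(density·A) = 0.296/(19100×1.8869e-06) = 8.213 m
R = ρL/A = (5.32×10^-8)(8.213)/(1.8869e-06) = 0.2316 Ω
P = I²R = (14.2)² × 0.2316 = 46.7 W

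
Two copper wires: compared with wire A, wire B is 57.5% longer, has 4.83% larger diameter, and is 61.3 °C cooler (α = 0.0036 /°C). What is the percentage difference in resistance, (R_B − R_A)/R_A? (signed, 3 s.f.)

11.7%

R ∝ ρL/d² with ρ ∝ (1+αΔT), so R_B/R_A = (1 + 57.5/100) × (1 + 4.83/100)⁻² × (1 − 0.0036×61.3)
= 1.575 × 0.91 × 0.7793 = 1.117
(R_B − R_A)/R_A = 1.117 − 1 = 11.7%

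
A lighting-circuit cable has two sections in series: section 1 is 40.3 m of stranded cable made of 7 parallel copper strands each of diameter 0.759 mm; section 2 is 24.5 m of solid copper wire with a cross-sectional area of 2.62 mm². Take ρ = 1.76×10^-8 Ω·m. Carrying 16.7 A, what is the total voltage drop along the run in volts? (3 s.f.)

6.49 V

Section 1: A_strand = π(3.7950e-04)² = 4.525e-07 m²; R₁ = ρL/(N·A_s) = (1.76×10^-8)(40.3)/(7×4.525e-07) = 0.2239 Ω
Section 2: A = 2.62 mm² = 2.620e-06 m²
R₂ = (1.76×10^-8)(24.5)/(2.620e-06) = 0.1646 Ω
R = R₁ + R₂ = 0.3885 Ω
V = IR = 16.7 × 0.3885 = 6.49 V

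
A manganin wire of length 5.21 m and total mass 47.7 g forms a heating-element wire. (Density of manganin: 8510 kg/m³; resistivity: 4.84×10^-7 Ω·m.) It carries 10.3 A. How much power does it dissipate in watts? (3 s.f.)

249 W

A = m/(density·L) = 0.0477/(8510×5.21) = 1.0758e-06 m²
R = ρL/A = (4.84×10^-7)(5.21)/(1.0758e-06) = 2.344 Ω
P = I²R = (10.3)² × 2.344 = 249 W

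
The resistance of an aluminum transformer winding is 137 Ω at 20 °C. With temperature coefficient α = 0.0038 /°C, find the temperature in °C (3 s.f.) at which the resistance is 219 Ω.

R = R₀(1 + α(T − T₀)) ⇒ T = T₀ + (R/R₀ − 1)/α
T = 20 + (219/137 − 1)/0.0038 = 20 + (0.5985)/0.0038 = 178 °C

178 °C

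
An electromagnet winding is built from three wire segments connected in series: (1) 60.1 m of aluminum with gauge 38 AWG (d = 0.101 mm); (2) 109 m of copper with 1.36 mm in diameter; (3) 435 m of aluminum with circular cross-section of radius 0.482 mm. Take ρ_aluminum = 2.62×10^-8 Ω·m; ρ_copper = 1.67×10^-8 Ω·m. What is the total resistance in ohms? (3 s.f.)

Seg 1: A = π(0.101/2 mm)² = π(5.0500e-05 m)² = 8.012e-09 m²
R_1 = (2.62×10^-8)(60.1)/(8.012e-09) = 196.5 Ω
Seg 2: A = π(d/2)² = π(6.8000e-04 m)² = 1.453e-06 m²
R_2 = (1.67×10^-8)(109)/(1.453e-06) = 1.253 Ω
Seg 3: A = πr² = π(4.8200e-04 m)² = 7.299e-07 m²
R_3 = (2.62×10^-8)(435)/(7.299e-07) = 15.62 Ω
R_total = R_1 + R_2 + R_3 = 213 Ω

213 Ω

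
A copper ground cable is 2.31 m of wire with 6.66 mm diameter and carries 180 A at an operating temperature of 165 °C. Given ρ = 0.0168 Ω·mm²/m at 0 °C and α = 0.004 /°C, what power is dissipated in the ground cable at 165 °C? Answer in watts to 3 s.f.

59.9 W

ρ = 0.0168 Ω·mm²/m = 1.68×10^-8 Ω·m
A = π(d/2)² = π(3.3300e-03 m)² = 3.484e-05 m²
R₍0₎ = ρL/A = (1.68×10^-8)(2.31)/(3.484e-05) = 0.001114 Ω
R₍165₎ = R₍0₎(1 + αΔT) = 0.001114 × (1 + 0.004×165) = 0.001849 Ω
P = I²R = (180)² × 0.001849 = 59.9 W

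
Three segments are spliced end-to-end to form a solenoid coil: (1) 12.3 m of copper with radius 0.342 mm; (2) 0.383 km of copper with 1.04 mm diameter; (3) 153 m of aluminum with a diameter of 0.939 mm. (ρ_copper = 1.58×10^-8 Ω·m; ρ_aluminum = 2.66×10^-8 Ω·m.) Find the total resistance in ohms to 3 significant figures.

Seg 1: A = πr² = π(3.4200e-04 m)² = 3.675e-07 m²
R_1 = (1.58×10^-8)(12.3)/(3.675e-07) = 0.5289 Ω
Seg 2: A = π(d/2)² = π(5.2000e-04 m)² = 8.495e-07 m²
R_2 = (1.58×10^-8)(383)/(8.495e-07) = 7.124 Ω
Seg 3: A = π(d/2)² = π(4.6950e-04 m)² = 6.925e-07 m²
R_3 = (2.66×10^-8)(153)/(6.925e-07) = 5.877 Ω
R_total = R_1 + R_2 + R_3 = 13.5 Ω

13.5 Ω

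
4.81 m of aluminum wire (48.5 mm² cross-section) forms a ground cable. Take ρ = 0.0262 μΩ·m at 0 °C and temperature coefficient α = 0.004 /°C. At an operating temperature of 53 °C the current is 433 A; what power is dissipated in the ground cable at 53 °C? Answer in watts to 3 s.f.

590 W

ρ = 0.0262 μΩ·m = 2.62×10^-8 Ω·m
A = 48.5 mm² = 4.850e-05 m²
R₍0₎ = ρL/A = (2.62×10^-8)(4.81)/(4.850e-05) = 0.002598 Ω
R₍53₎ = R₍0₎(1 + αΔT) = 0.002598 × (1 + 0.004×53) = 0.003149 Ω
P = I²R = (433)² × 0.003149 = 590 W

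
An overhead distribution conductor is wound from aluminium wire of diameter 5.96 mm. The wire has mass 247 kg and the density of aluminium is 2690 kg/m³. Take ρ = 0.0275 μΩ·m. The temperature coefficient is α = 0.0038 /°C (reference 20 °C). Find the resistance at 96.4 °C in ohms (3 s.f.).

4.19 Ω

ρ = 0.0275 μΩ·m = 2.75×10^-8 Ω·m
A = π(d/2)² = π(2.9800e-03 m)² = 2.7899e-05 m²
L = m/(density·A) = 247/(2690×2.7899e-05) = 3291 m
R = ρL/A = (2.75×10^-8)(3291)/(2.7899e-05) = 3.244 Ω
R(96.4 °C) = 3.244 × (1 + 0.0038×76.4) = 4.19 Ω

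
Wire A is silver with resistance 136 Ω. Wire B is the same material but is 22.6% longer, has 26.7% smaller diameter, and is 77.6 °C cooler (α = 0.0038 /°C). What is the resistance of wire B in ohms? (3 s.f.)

219 Ω

R ∝ ρL/d² with ρ ∝ (1+αΔT), so R_B/R_A = (1 + 22.6/100) × (1 − 26.7/100)⁻² × (1 − 0.0038×77.6)
= 1.226 × 1.861 × 0.7051 = 1.609
R_B = 1.609 × 136 = 219 Ω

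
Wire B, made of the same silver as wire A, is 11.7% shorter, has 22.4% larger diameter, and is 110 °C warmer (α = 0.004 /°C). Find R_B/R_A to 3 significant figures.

R ∝ ρL/d² with ρ ∝ (1+αΔT), so R_B/R_A = (1 − 11.7/100) × (1 + 22.4/100)⁻² × (1 + 0.004×110)
= 0.883 × 0.6675 × 1.44 = 0.849

0.849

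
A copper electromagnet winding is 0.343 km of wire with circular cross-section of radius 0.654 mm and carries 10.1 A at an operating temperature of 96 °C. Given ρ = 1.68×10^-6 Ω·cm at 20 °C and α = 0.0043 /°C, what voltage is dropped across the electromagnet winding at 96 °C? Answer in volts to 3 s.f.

ρ = 1.68×10^-6 Ω·cm = 1.68×10^-8 Ω·m
A = πr² = π(6.5400e-04 m)² = 1.344e-06 m²
R₍20₎ = ρL/A = (1.68×10^-8)(343)/(1.344e-06) = 4.288 Ω
R₍96₎ = R₍20₎(1 + αΔT) = 4.288 × (1 + 0.0043×76) = 5.69 Ω
V = IR = 10.1 × 5.69 = 57.5 V

57.5 V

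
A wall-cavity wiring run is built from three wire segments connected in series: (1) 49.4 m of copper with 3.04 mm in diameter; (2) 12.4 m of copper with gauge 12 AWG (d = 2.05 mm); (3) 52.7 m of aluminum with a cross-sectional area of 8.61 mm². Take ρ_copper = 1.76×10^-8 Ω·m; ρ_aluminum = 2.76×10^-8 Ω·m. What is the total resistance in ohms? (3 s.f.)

0.355 Ω

Seg 1: A = π(d/2)² = π(1.5200e-03 m)² = 7.258e-06 m²
R_1 = (1.76×10^-8)(49.4)/(7.258e-06) = 0.1198 Ω
Seg 2: A = π(2.05/2 mm)² = π(1.0250e-03 m)² = 3.301e-06 m²
R_2 = (1.76×10^-8)(12.4)/(3.301e-06) = 0.06612 Ω
Seg 3: A = 8.61 mm² = 8.610e-06 m²
R_3 = (2.76×10^-8)(52.7)/(8.610e-06) = 0.1689 Ω
R_total = R_1 + R_2 + R_3 = 0.355 Ω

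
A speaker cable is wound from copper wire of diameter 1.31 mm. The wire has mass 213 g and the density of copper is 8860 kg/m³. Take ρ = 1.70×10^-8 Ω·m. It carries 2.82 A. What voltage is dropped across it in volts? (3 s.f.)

A = π(d/2)² = π(6.5500e-04 m)² = 1.3478e-06 m²
L = m/(density·A) = 0.213/(8860×1.3478e-06) = 17.84 m
R = ρL/A = (1.70×10^-8)(17.84)/(1.3478e-06) = 0.225 Ω
V = IR = 2.82 × 0.225 = 0.634 V

0.634 V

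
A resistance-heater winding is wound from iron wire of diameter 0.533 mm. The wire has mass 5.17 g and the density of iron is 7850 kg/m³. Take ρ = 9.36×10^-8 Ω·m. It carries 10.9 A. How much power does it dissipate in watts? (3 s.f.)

A = π(d/2)² = π(2.6650e-04 m)² = 2.2312e-07 m²
L = m/(density·A) = 0.00517/(7850×2.2312e-07) = 2.952 m
R = ρL/A = (9.36×10^-8)(2.952)/(2.2312e-07) = 1.238 Ω
P = I²R = (10.9)² × 1.238 = 147 W

147 W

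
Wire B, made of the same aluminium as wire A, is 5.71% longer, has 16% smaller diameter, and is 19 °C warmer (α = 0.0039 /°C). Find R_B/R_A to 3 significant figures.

R ∝ ρL/d² with ρ ∝ (1+αΔT), so R_B/R_A = (1 + 5.71/100) × (1 − 16/100)⁻² × (1 + 0.0039×19)
= 1.057 × 1.417 × 1.074 = 1.61

1.61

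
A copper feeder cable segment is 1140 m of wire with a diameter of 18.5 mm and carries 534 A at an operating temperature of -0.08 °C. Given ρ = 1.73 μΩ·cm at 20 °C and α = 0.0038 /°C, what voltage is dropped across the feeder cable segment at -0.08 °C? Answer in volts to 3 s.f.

ρ = 1.73 μΩ·cm = 1.73×10^-8 Ω·m
A = π(d/2)² = π(9.2500e-03 m)² = 2.688e-04 m²
R₍20₎ = ρL/A = (1.73×10^-8)(1140)/(2.688e-04) = 0.07337 Ω
R₍-0.08₎ = R₍20₎(1 + αΔT) = 0.07337 × (1 + 0.0038×-20.1) = 0.06777 Ω
V = IR = 534 × 0.06777 = 36.2 V

36.2 V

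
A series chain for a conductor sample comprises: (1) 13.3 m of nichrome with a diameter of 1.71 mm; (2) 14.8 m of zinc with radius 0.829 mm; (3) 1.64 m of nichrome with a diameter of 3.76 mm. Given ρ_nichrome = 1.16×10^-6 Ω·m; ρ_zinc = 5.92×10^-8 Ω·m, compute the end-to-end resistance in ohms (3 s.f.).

7.29 Ω

Seg 1: A = π(d/2)² = π(8.5500e-04 m)² = 2.297e-06 m²
R_1 = (1.16×10^-6)(13.3)/(2.297e-06) = 6.718 Ω
Seg 2: A = πr² = π(8.2900e-04 m)² = 2.159e-06 m²
R_2 = (5.92×10^-8)(14.8)/(2.159e-06) = 0.4058 Ω
Seg 3: A = π(d/2)² = π(1.8800e-03 m)² = 1.110e-05 m²
R_3 = (1.16×10^-6)(1.64)/(1.110e-05) = 0.1713 Ω
R_total = R_1 + R_2 + R_3 = 7.29 Ω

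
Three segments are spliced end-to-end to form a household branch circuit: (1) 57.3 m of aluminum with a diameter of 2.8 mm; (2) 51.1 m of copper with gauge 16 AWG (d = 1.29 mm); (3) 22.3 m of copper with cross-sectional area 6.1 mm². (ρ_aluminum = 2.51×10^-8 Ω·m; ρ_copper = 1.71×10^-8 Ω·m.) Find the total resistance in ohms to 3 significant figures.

0.965 Ω

Seg 1: A = π(d/2)² = π(1.4000e-03 m)² = 6.158e-06 m²
R_1 = (2.51×10^-8)(57.3)/(6.158e-06) = 0.2336 Ω
Seg 2: A = π(1.29/2 mm)² = π(6.4500e-04 m)² = 1.307e-06 m²
R_2 = (1.71×10^-8)(51.1)/(1.307e-06) = 0.6686 Ω
Seg 3: A = 6.1 mm² = 6.100e-06 m²
R_3 = (1.71×10^-8)(22.3)/(6.100e-06) = 0.06251 Ω
R_total = R_1 + R_2 + R_3 = 0.965 Ω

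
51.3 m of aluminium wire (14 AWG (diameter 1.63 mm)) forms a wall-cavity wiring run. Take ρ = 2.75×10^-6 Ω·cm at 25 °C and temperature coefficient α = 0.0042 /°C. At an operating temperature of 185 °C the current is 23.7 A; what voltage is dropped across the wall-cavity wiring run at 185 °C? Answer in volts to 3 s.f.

ρ = 2.75×10^-6 Ω·cm = 2.75×10^-8 Ω·m
A = π(1.63/2 mm)² = π(8.1500e-04 m)² = 2.087e-06 m²
R₍25₎ = ρL/A = (2.75×10^-8)(51.3)/(2.087e-06) = 0.6761 Ω
R₍185₎ = R₍25₎(1 + αΔT) = 0.6761 × (1 + 0.0042×160) = 1.13 Ω
V = IR = 23.7 × 1.13 = 26.8 V

26.8 V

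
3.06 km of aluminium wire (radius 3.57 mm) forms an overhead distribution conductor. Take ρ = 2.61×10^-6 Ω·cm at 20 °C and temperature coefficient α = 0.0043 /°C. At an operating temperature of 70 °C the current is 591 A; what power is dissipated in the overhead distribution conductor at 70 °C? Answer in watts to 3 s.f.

8.46×10^5 W

ρ = 2.61×10^-6 Ω·cm = 2.61×10^-8 Ω·m
A = πr² = π(3.5700e-03 m)² = 4.004e-05 m²
R₍20₎ = ρL/A = (2.61×10^-8)(3060)/(4.004e-05) = 1.995 Ω
R₍70₎ = R₍20₎(1 + αΔT) = 1.995 × (1 + 0.0043×50) = 2.424 Ω
P = I²R = (591)² × 2.424 = 8.46×10^5 W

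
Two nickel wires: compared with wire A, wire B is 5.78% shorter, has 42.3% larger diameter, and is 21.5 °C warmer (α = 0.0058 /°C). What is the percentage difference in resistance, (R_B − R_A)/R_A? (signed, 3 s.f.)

R ∝ ρL/d² with ρ ∝ (1+αΔT), so R_B/R_A = (1 − 5.78/100) × (1 + 42.3/100)⁻² × (1 + 0.0058×21.5)
= 0.9422 × 0.4938 × 1.125 = 0.5233
(R_B − R_A)/R_A = 0.5233 − 1 = -47.7%

-47.7%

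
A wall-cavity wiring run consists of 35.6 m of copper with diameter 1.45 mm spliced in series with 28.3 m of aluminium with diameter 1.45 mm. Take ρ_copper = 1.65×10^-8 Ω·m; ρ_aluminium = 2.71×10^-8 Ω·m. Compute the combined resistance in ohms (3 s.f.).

0.820 Ω

Segment 1: A = π(d/2)² = π(7.2500e-04 m)² = 1.651e-06 m²
R₁ = ρL/A = (1.65×10^-8)(35.6)/(1.651e-06) = 0.3557 Ω
R₂ = (2.71×10^-8)(28.3)/(1.651e-06) = 0.4644 Ω
R = R₁ + R₂ = 0.820 Ω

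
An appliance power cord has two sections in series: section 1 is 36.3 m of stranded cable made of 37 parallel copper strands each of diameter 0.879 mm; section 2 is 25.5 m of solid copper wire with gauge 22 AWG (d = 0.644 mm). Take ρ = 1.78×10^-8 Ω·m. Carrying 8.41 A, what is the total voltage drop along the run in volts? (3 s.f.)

12.0 V

Section 1: A_strand = π(4.3950e-04)² = 6.068e-07 m²; R₁ = ρL/(N·A_s) = (1.78×10^-8)(36.3)/(37×6.068e-07) = 0.02878 Ω
Section 2: A = π(0.644/2 mm)² = π(3.2200e-04 m)² = 3.257e-07 m²
R₂ = (1.78×10^-8)(25.5)/(3.257e-07) = 1.393 Ω
R = R₁ + R₂ = 1.422 Ω
V = IR = 8.41 × 1.422 = 12.0 V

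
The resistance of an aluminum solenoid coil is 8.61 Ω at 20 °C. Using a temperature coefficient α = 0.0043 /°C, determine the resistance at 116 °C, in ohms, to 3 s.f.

12.2 Ω

ΔT = 116 − 20 = 96 °C
R = R₀(1 + αΔT) = 8.61 × (1 + 0.0043×96) = 8.61 × 1.413 = 12.2 Ω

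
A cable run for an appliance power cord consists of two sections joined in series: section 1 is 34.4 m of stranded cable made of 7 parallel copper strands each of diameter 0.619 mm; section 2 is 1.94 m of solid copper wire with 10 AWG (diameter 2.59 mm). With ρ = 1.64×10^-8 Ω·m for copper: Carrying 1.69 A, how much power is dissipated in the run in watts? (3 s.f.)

Section 1: A_strand = π(3.0950e-04)² = 3.009e-07 m²; R₁ = ρL/(N·A_s) = (1.64×10^-8)(34.4)/(7×3.009e-07) = 0.2678 Ω
Section 2: A = π(2.59/2 mm)² = π(1.2950e-03 m)² = 5.269e-06 m²
R₂ = (1.64×10^-8)(1.94)/(5.269e-06) = 0.006039 Ω
R = R₁ + R₂ = 0.2739 Ω
P = I²R = (1.69)² × 0.2739 = 0.782 W

0.782 W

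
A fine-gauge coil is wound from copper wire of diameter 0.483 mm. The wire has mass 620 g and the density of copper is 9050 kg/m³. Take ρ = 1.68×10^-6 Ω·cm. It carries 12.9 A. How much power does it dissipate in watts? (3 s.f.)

ρ = 1.68×10^-6 Ω·cm = 1.68×10^-8 Ω·m
A = π(d/2)² = π(2.4150e-04 m)² = 1.8322e-07 m²
L = m/(density·A) = 0.62/(9050×1.8322e-07) = 373.9 m
R = ρL/A = (1.68×10^-8)(373.9)/(1.8322e-07) = 34.28 Ω
P = I²R = (12.9)² × 34.28 = 5710 W

5710 W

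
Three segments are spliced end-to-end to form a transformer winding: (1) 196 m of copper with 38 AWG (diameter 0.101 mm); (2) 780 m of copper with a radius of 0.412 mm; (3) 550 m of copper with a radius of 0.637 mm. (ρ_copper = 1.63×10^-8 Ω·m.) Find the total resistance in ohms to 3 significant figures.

430 Ω

Seg 1: A = π(0.101/2 mm)² = π(5.0500e-05 m)² = 8.012e-09 m²
R_1 = (1.63×10^-8)(196)/(8.012e-09) = 398.8 Ω
Seg 2: A = πr² = π(4.1200e-04 m)² = 5.333e-07 m²
R_2 = (1.63×10^-8)(780)/(5.333e-07) = 23.84 Ω
Seg 3: A = πr² = π(6.3700e-04 m)² = 1.275e-06 m²
R_3 = (1.63×10^-8)(550)/(1.275e-06) = 7.033 Ω
R_total = R_1 + R_2 + R_3 = 430 Ω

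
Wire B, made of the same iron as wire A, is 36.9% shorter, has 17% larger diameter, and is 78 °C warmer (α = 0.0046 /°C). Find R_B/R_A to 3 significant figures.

0.626

R ∝ ρL/d² with ρ ∝ (1+αΔT), so R_B/R_A = (1 − 36.9/100) × (1 + 17/100)⁻² × (1 + 0.0046×78)
= 0.631 × 0.7305 × 1.359 = 0.626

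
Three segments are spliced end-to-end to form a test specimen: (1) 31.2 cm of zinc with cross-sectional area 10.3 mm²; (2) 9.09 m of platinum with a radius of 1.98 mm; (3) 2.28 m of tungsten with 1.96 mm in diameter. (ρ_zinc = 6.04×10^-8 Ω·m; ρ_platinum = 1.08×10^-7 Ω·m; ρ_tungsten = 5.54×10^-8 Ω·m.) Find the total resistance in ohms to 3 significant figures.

0.123 Ω

Seg 1: A = 10.3 mm² = 1.030e-05 m²
R_1 = (6.04×10^-8)(0.312)/(1.030e-05) = 0.00183 Ω
Seg 2: A = πr² = π(1.9800e-03 m)² = 1.232e-05 m²
R_2 = (1.08×10^-7)(9.09)/(1.232e-05) = 0.07971 Ω
Seg 3: A = π(d/2)² = π(9.8000e-04 m)² = 3.017e-06 m²
R_3 = (5.54×10^-8)(2.28)/(3.017e-06) = 0.04186 Ω
R_total = R_1 + R_2 + R_3 = 0.123 Ω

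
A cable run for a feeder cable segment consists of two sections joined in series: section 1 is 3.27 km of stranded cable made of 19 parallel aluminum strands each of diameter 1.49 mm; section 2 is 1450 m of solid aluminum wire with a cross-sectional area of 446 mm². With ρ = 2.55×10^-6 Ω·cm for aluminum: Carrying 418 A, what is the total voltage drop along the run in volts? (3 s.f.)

ρ = 2.55×10^-6 Ω·cm = 2.55×10^-8 Ω·m
Section 1: A_strand = π(7.4500e-04)² = 1.744e-06 m²; R₁ = ρL/(N·A_s) = (2.55×10^-8)(3270)/(19×1.744e-06) = 2.517 Ω
Section 2: A = 446 mm² = 4.460e-04 m²
R₂ = (2.55×10^-8)(1450)/(4.460e-04) = 0.0829 Ω
R = R₁ + R₂ = 2.6 Ω
V = IR = 418 × 2.6 = 1090 V

1090 V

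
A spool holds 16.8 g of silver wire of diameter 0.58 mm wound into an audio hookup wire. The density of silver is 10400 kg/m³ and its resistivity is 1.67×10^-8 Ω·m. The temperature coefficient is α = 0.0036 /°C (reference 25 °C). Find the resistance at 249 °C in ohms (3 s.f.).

0.698 Ω

A = π(d/2)² = π(2.9000e-04 m)² = 2.6421e-07 m²
L = m/(density·A) = 0.0168/(10400×2.6421e-07) = 6.114 m
R = ρL/A = (1.67×10^-8)(6.114)/(2.6421e-07) = 0.3865 Ω
R(249 °C) = 0.3865 × (1 + 0.0036×224) = 0.698 Ω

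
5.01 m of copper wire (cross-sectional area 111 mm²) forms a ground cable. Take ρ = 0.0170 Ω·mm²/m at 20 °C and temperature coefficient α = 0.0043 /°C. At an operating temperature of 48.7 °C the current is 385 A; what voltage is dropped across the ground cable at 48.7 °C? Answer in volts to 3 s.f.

0.332 V

ρ = 0.0170 Ω·mm²/m = 1.70×10^-8 Ω·m
A = 111 mm² = 1.110e-04 m²
R₍20₎ = ρL/A = (1.70×10^-8)(5.01)/(1.110e-04) = 7.673×10^-4 Ω
R₍48.7₎ = R₍20₎(1 + αΔT) = 7.673×10^-4 × (1 + 0.0043×28.7) = 8.620×10^-4 Ω
V = IR = 385 × 8.620×10^-4 = 0.332 V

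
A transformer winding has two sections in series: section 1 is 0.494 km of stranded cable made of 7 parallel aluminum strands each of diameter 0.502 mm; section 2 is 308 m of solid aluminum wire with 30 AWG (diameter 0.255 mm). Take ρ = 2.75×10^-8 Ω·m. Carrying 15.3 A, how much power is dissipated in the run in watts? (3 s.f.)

Section 1: A_strand = π(2.5100e-04)² = 1.979e-07 m²; R₁ = ρL/(N·A_s) = (2.75×10^-8)(494)/(7×1.979e-07) = 9.805 Ω
Section 2: A = π(0.255/2 mm)² = π(1.2750e-04 m)² = 5.107e-08 m²
R₂ = (2.75×10^-8)(308)/(5.107e-08) = 165.8 Ω
R = R₁ + R₂ = 175.7 Ω
P = I²R = (15.3)² × 175.7 = 41100 W

41100 W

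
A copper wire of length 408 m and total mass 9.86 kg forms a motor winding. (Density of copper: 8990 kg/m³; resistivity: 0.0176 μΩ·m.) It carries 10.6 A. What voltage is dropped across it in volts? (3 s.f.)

ρ = 0.0176 μΩ·m = 1.76×10^-8 Ω·m
A = m/(density·L) = 9.86/(8990×408) = 2.6882e-06 m²
R = ρL/A = (1.76×10^-8)(408)/(2.6882e-06) = 2.671 Ω
V = IR = 10.6 × 2.671 = 28.3 V

28.3 V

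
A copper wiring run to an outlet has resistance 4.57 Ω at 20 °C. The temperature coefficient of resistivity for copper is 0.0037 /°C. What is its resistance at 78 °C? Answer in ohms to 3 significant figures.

5.55 Ω

ΔT = 78 − 20 = 58 °C
R = R₀(1 + αΔT) = 4.57 × (1 + 0.0037×58) = 4.57 × 1.215 = 5.55 Ω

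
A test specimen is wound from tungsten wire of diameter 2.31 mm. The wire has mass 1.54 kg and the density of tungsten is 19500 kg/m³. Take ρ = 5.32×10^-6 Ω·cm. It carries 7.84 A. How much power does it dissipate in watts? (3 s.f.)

14.7 W

ρ = 5.32×10^-6 Ω·cm = 5.32×10^-8 Ω·m
A = π(d/2)² = π(1.1550e-03 m)² = 4.1910e-06 m²
L = m/(density·A) = 1.54/(19500×4.1910e-06) = 18.84 m
R = ρL/A = (5.32×10^-8)(18.84)/(4.1910e-06) = 0.2392 Ω
P = I²R = (7.84)² × 0.2392 = 14.7 W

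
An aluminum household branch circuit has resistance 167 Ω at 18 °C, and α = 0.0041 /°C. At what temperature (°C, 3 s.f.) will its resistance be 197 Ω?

R = R₀(1 + α(T − T₀)) ⇒ T = T₀ + (R/R₀ − 1)/α
T = 18 + (197/167 − 1)/0.0041 = 18 + (0.1796)/0.0041 = 61.8 °C

61.8 °C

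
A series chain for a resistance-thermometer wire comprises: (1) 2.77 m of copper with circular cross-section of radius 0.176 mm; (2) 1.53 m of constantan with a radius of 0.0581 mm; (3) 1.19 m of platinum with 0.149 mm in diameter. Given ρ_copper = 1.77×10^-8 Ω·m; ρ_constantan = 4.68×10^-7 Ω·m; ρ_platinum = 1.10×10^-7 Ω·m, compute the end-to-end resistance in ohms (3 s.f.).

Seg 1: A = πr² = π(1.7600e-04 m)² = 9.731e-08 m²
R_1 = (1.77×10^-8)(2.77)/(9.731e-08) = 0.5038 Ω
Seg 2: A = πr² = π(5.8100e-05 m)² = 1.060e-08 m²
R_2 = (4.68×10^-7)(1.53)/(1.060e-08) = 67.52 Ω
Seg 3: A = π(d/2)² = π(7.4500e-05 m)² = 1.744e-08 m²
R_3 = (1.10×10^-7)(1.19)/(1.744e-08) = 7.507 Ω
R_total = R_1 + R_2 + R_3 = 75.5 Ω

75.5 Ω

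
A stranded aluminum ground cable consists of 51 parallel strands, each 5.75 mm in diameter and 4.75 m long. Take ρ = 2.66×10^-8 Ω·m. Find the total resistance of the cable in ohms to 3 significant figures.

9.54×10^-5 Ω

A_strand = π(2.8750e-03 m)² = 2.597e-05 m²
R_strand = ρL/A = (2.66×10^-8)(4.75)/(2.597e-05) = 0.004866 Ω
R_total = R_strand/N = 0.004866/51 = 9.54×10^-5 Ω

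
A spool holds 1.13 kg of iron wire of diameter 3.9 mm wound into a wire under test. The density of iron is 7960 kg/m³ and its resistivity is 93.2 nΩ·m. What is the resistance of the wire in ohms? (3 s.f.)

0.0927 Ω

ρ = 93.2 nΩ·m = 9.32×10^-8 Ω·m
A = π(d/2)² = π(1.9500e-03 m)² = 1.1946e-05 m²
L = m/(density·A) = 1.13/(7960×1.1946e-05) = 11.88 m
R = ρL/A = (9.32×10^-8)(11.88)/(1.1946e-05) = 0.0927 Ω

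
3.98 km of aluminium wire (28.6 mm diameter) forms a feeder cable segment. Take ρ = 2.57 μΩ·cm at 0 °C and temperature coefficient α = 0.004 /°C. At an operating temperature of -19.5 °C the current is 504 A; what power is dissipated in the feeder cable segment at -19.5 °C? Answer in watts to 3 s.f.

37300 W

ρ = 2.57 μΩ·cm = 2.57×10^-8 Ω·m
A = π(d/2)² = π(1.4300e-02 m)² = 6.424e-04 m²
R₍0₎ = ρL/A = (2.57×10^-8)(3980)/(6.424e-04) = 0.1592 Ω
R₍-19.5₎ = R₍0₎(1 + αΔT) = 0.1592 × (1 + 0.004×-19.5) = 0.1468 Ω
P = I²R = (504)² × 0.1468 = 37300 W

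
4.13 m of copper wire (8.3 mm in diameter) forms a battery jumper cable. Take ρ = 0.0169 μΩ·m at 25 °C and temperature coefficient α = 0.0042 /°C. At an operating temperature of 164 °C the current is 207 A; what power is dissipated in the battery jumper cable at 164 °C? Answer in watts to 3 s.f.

87.5 W

ρ = 0.0169 μΩ·m = 1.69×10^-8 Ω·m
A = π(d/2)² = π(4.1500e-03 m)² = 5.411e-05 m²
R₍25₎ = ρL/A = (1.69×10^-8)(4.13)/(5.411e-05) = 0.00129 Ω
R₍164₎ = R₍25₎(1 + αΔT) = 0.00129 × (1 + 0.0042×139) = 0.002043 Ω
P = I²R = (207)² × 0.002043 = 87.5 W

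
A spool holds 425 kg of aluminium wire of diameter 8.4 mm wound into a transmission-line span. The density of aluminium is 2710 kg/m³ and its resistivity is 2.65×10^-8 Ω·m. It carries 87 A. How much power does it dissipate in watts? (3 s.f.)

A = π(d/2)² = π(4.2000e-03 m)² = 5.5418e-05 m²
L = m/(density·A) = 425/(2710×5.5418e-05) = 2830 m
R = ρL/A = (2.65×10^-8)(2830)/(5.5418e-05) = 1.353 Ω
P = I²R = (87)² × 1.353 = 10200 W

10200 W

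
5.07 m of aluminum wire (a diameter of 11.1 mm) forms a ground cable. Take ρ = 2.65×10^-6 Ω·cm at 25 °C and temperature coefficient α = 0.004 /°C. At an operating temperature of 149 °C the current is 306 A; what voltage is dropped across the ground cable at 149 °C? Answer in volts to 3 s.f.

0.636 V

ρ = 2.65×10^-6 Ω·cm = 2.65×10^-8 Ω·m
A = π(d/2)² = π(5.5500e-03 m)² = 9.677e-05 m²
R₍25₎ = ρL/A = (2.65×10^-8)(5.07)/(9.677e-05) = 0.001388 Ω
R₍149₎ = R₍25₎(1 + αΔT) = 0.001388 × (1 + 0.004×124) = 0.002077 Ω
V = IR = 306 × 0.002077 = 0.636 V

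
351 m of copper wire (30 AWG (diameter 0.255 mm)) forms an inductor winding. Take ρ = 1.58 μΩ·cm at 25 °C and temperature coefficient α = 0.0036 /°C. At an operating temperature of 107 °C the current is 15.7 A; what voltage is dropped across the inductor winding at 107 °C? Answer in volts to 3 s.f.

2210 V

ρ = 1.58 μΩ·cm = 1.58×10^-8 Ω·m
A = π(0.255/2 mm)² = π(1.2750e-04 m)² = 5.107e-08 m²
R₍25₎ = ρL/A = (1.58×10^-8)(351)/(5.107e-08) = 108.6 Ω
R₍107₎ = R₍25₎(1 + αΔT) = 108.6 × (1 + 0.0036×82) = 140.6 Ω
V = IR = 15.7 × 140.6 = 2210 V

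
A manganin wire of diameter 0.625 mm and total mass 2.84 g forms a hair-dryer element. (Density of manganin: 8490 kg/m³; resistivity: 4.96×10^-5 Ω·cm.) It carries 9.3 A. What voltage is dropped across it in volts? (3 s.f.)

ρ = 4.96×10^-5 Ω·cm = 4.96×10^-7 Ω·m
A = π(d/2)² = π(3.1250e-04 m)² = 3.0680e-07 m²
L = m/(density·A) = 0.00284/(8490×3.0680e-07) = 1.09 m
R = ρL/A = (4.96×10^-7)(1.09)/(3.0680e-07) = 1.763 Ω
V = IR = 9.3 × 1.763 = 16.4 V

16.4 V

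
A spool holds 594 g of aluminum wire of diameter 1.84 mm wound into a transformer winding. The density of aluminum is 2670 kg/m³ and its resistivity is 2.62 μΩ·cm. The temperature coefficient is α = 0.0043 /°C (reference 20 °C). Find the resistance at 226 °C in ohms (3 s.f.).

1.55 Ω

ρ = 2.62 μΩ·cm = 2.62×10^-8 Ω·m
A = π(d/2)² = π(9.2000e-04 m)² = 2.6590e-06 m²
L = m/(density·A) = 0.594/(2670×2.6590e-06) = 83.67 m
R = ρL/A = (2.62×10^-8)(83.67)/(2.6590e-06) = 0.8244 Ω
R(226 °C) = 0.8244 × (1 + 0.0043×206) = 1.55 Ω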